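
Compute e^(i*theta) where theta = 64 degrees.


cos(64°) = 0.4384
sin(64°) = 0.8988

e^(i*64°) = 0.4384 + 0.8988i


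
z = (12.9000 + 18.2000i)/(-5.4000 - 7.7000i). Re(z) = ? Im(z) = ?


Multiply by conjugate: (12.9000 + 18.2000i)(-5.4000 + 7.7000i) / ((-5.4)^2 + (-7.7)^2)
Numerator real = 12.9*(-5.4) + 18.2*(-7.7) = -209.8
Numerator imag = 18.2*(-5.4) - 12.9*(-7.7) = 1.05
Denominator = 88.45
Re(z) = -209.8/88.45 = -2.3720
Im(z) = 1.05/88.45 = 0.0119

Re(z) = -2.3720, Im(z) = 0.0119


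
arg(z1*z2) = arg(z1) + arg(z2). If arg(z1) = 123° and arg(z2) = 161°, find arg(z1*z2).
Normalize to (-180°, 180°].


arg(z1*z2) = 123° + 161° = 284°
Normalized to (-180°, 180°]: -76°

-76°


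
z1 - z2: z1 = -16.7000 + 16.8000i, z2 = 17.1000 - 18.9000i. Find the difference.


Real: -16.7 - 17.1 = -33.8
Imag: 16.8 + 18.9 = 35.7

-33.8000 + 35.7000i


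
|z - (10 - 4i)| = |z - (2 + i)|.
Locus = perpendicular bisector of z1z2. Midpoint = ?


Equal distances means the locus is the perpendicular bisector of z1 and z2.
Midpoint = ((10+2)/2, (-4+1)/2) = (6.0000, -1.5000)

Perpendicular bisector through (6.0000, -1.5000)


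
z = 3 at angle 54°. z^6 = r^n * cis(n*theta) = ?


r^6 = 3^6 = 729
n*theta = 6*54° = 324° = 324° (mod 360)
a = 729*cos(324°) = 589.7734
b = 729*sin(324°) = -428.4954

729 cis(324°) = 589.7734 - 428.4954i


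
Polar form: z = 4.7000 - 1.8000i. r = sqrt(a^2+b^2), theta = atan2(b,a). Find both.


r = sqrt(22.09+3.24) = sqrt(25.33) = 5.0329
theta = atan2(-1.8, 4.7) = -20.9558 degrees

r = 5.0329, theta = -20.9558 degrees


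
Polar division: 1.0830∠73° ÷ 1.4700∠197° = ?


r = 1.0830 / 1.4700 = 0.7367
theta = 73° - 197° = -124° = 236° (mod 360)

0.7367 cis(236°)


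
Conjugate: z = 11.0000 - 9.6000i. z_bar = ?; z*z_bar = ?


z_bar = 11.0000 + 9.6000i
z*z_bar = 11^2 + (-9.6)^2 = 121 + 92.16 = 213.16

z_bar = 11.0000 + 9.6000i, z*z_bar = 213.16


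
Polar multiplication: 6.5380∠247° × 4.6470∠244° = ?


r = 6.5380 * 4.6470 = 30.3821
theta = 247° + 244° = 491° = 131° (mod 360)

30.3821 cis(131°)


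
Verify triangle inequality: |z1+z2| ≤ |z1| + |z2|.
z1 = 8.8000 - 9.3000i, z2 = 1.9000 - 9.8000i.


|z1| = sqrt(8.8^2 + (-9.3)^2) = sqrt(163.93) = 12.8035
|z2| = sqrt(1.9^2 + (-9.8)^2) = sqrt(99.65) = 9.9825
z1+z2 = 10.7000 - 19.1000i
|z1+z2| = sqrt(479.3) = 21.8929
|z1|+|z2| = 12.8035 + 9.9825 = 22.7860

|z1+z2| = 21.8929 ≤ |z1|+|z2| = 22.7860 (verified)


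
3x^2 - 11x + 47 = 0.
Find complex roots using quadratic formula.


disc = (-11)^2 - 4*3*47 = 121 - 564 = -443
sqrt(|disc|) = sqrt(443) = 21.0476
Real part = 11/(2*3) = 1.8333
Imag part = 21.0476/(2*3) = 3.5079

1.8333 ± 3.5079i


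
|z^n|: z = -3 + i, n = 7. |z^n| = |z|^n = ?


|z| = sqrt(9+1) = sqrt(10) = 3.1623
|z^7| = |z|^7 = (sqrt(10))^7 = 10^3 * sqrt(10) = 1000*sqrt(10)

|z^7| = 1000*sqrt(10) ≈ 3162.2777


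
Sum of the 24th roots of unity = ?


The sum of all 24th roots of unity is 0.
Geometric series: (1 - w^24)/(1 - w) = (1-1)/(1-w) = 0 since w^24 = 1, w ≠ 1.
Alternatively: coefficient of z^23 in z^24 - 1 is 0.

0


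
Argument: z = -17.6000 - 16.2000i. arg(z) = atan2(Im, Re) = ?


Re = -17.6, Im = -16.2
arg = atan2(-16.2, -17.6) = -137.3718 degrees

arg(z) = -137.3718 degrees


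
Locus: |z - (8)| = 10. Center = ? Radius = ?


|z - z0| = r is a circle with center z0 and radius r.
Center = (8, 0), radius = 10

Circle with center (8, 0) and radius 10


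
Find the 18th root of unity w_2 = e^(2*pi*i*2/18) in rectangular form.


Angle = 360*2/18 = 40°
a = cos(40°) = 0.7660
b = sin(40°) = 0.6428

0.7660 + 0.6428i


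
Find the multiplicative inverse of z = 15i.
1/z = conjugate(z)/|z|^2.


|z|^2 = 0+225 = 225
1/z = (0 - 15i)/225

1/z = 0 - 0.0667i


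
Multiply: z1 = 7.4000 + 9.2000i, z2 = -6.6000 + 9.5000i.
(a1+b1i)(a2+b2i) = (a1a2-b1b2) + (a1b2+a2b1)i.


Real = 7.4*(-6.6) - 9.2*9.5 = -48.84 - 87.4 = -136.24
Imag = 7.4*9.5 - (6.6)*9.2 = 70.3 - (60.72) = 9.58

-136.2400 + 9.5800i


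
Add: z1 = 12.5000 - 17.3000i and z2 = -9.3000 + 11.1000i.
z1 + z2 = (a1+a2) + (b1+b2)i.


Real: 12.5 - 9.3 = 3.2
Imag: -17.3 + 11.1 = -6.2

3.2000 - 6.2000i


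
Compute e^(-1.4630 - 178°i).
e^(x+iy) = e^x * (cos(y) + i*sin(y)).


e^-1.4630 = 0.2315
cos(-178°) = -0.9994
sin(-178°) = -0.0349
Real = 0.2315*(-0.9994) = -0.2314
Imag = 0.2315*(-0.0349) = -0.0081

-0.2314 - 0.0081i


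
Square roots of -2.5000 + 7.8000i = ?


|z| = sqrt(6.25+60.84) = 8.1908
sqrt((|z|+a)/2) = sqrt((8.1908+(-2.5))/2) = sqrt(2.8454) = 1.6868
sqrt((|z|-a)/2) = sqrt((8.1908-(-2.5))/2) = sqrt(5.3454) = 2.3120

±(1.6868 + 2.3120i) i.e. 1.6868 + 2.3120i and -1.6868 - 2.3120i


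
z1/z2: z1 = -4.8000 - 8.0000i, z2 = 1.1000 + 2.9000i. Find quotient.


Conjugate of z2 = 1.1000 - 2.9000i
Numerator: (-4.8000 - 8.0000i)(1.1000 - 2.9000i) = -28.4800 + 5.1200i
Denominator: 1.1^2 + 2.9^2 = 9.62
Result = (-28.4800 + 5.1200i)/9.62

-2.9605 + 0.5322i


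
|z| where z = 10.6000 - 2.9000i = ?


|z| = sqrt(10.6^2 + (-2.9)^2) = sqrt(112.36 + 8.41) = sqrt(120.77) = 10.9895

|z| = 10.9895


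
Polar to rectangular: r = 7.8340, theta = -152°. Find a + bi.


a = 7.8340*cos(-152°) = 7.8340*(-0.88295) = -6.9170
b = 7.8340*sin(-152°) = 7.8340*(-0.46947) = -3.6778

-6.9170 - 3.6778i


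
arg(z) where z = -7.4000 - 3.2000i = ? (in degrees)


Re = -7.4, Im = -3.2
arg = atan2(-3.2, -7.4) = -156.6148 degrees

arg(z) = -156.6148 degrees


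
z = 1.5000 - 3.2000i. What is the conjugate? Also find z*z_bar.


z_bar = 1.5000 + 3.2000i
z*z_bar = 1.5^2 + (-3.2)^2 = 2.25 + 10.24 = 12.49

z_bar = 1.5000 + 3.2000i, z*z_bar = 12.49


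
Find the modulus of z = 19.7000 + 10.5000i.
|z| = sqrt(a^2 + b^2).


|z| = sqrt(19.7^2 + 10.5^2) = sqrt(388.09 + 110.25) = sqrt(498.34) = 22.3235

|z| = 22.3235


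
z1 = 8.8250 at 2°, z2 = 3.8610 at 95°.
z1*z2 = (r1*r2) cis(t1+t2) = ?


r = 8.8250 * 3.8610 = 34.0733
theta = 2° + 95° = 97° = 97° (mod 360)

34.0733 cis(97°)


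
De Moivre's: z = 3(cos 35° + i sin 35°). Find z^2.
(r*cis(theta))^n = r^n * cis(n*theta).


r^2 = 3^2 = 9
n*theta = 2*35° = 70° = 70° (mod 360)
a = 9*cos(70°) = 3.0782
b = 9*sin(70°) = 8.4572

9 cis(70°) = 3.0782 + 8.4572i


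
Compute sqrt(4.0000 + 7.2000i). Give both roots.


|z| = sqrt(16+51.84) = 8.2365
sqrt((|z|+a)/2) = sqrt((8.2365+4)/2) = sqrt(6.1183) = 2.4735
sqrt((|z|-a)/2) = sqrt((8.2365-4)/2) = sqrt(2.1183) = 1.4554

±(2.4735 + 1.4554i) i.e. 2.4735 + 1.4554i and -2.4735 - 1.4554i


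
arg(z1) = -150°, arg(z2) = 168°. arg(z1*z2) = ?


arg(z1*z2) = -150° + 168° = 18°
Normalized to (-180°, 180°]: 18°

18°


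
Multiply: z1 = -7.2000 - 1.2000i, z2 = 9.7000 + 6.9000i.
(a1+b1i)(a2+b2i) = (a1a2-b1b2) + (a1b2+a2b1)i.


Real = -7.2*9.7 - (-1.2)*6.9 = -69.84 - (-8.28) = -61.56
Imag = -7.2*6.9 + 9.7*(-1.2) = -49.68 - (11.64) = -61.32

-61.5600 - 61.3200i


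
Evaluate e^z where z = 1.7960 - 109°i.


e^1.7960 = 6.0255
cos(-109°) = -0.32557
sin(-109°) = -0.94552
Real = 6.0255*(-0.32557) = -1.9617
Imag = 6.0255*(-0.94552) = -5.6972

-1.9617 - 5.6972i


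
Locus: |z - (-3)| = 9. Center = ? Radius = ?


|z - z0| = r is a circle with center z0 and radius r.
Center = (-3, 0), radius = 9

Circle with center (-3, 0) and radius 9


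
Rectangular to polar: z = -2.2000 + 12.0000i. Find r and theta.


r = sqrt(4.84+144) = sqrt(148.84) = 12.2000
theta = atan2(12, -2.2) = 100.3889 degrees

r = 12.2000, theta = 100.3889 degrees


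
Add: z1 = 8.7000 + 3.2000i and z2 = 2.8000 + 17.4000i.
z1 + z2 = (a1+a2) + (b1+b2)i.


Real: 8.7 + 2.8 = 11.5
Imag: 3.2 + 17.4 = 20.6

11.5000 + 20.6000i


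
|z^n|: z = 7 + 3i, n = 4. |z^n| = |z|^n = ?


|z| = sqrt(49+9) = sqrt(58) = 7.6158
|z^4| = |z|^4 = (sqrt(58))^4 = 58^2 = 3364

|z^4| = 3364


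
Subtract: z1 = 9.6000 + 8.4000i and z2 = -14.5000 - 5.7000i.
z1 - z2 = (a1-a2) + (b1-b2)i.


Real: 9.6 + 14.5 = 24.1
Imag: 8.4 + 5.7 = 14.1

24.1000 + 14.1000i


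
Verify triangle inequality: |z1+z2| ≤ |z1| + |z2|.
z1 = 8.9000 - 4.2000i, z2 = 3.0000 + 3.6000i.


|z1| = sqrt(8.9^2 + (-4.2)^2) = sqrt(96.85) = 9.8412
|z2| = sqrt(3^2 + 3.6^2) = sqrt(21.96) = 4.6861
z1+z2 = 11.9000 - 0.6000i
|z1+z2| = sqrt(141.97) = 11.9151
|z1|+|z2| = 9.8412 + 4.6861 = 14.5273

|z1+z2| = 11.9151 ≤ |z1|+|z2| = 14.5273 (verified)


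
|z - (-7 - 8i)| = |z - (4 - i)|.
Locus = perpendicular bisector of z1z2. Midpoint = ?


Equal distances means the locus is the perpendicular bisector of z1 and z2.
Midpoint = ((-7+4)/2, (-8+(-1))/2) = (-1.5000, -4.5000)

Perpendicular bisector through (-1.5000, -4.5000)


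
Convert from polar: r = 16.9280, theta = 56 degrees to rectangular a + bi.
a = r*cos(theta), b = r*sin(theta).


a = 16.9280*cos(56°) = 16.9280*0.55919 = 9.4660
b = 16.9280*sin(56°) = 16.9280*0.8290376 = 14.0339

9.4660 + 14.0339i


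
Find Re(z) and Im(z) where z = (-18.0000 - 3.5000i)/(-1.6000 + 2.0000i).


Multiply by conjugate: (-18.0000 - 3.5000i)(-1.6000 - 2.0000i) / ((-1.6)^2 + 2^2)
Numerator real = -18*(-1.6) - (3.5)*2 = 21.8
Numerator imag = -3.5*(-1.6) - (-18)*2 = 41.6
Denominator = 6.56
Re(z) = 21.8/6.56 = 3.3232
Im(z) = 41.6/6.56 = 6.3415

Re(z) = 3.3232, Im(z) = 6.3415


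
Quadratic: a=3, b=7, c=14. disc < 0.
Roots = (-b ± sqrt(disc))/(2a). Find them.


disc = 7^2 - 4*3*14 = 49 - 168 = -119
sqrt(|disc|) = sqrt(119) = 10.9087
Real part = -7/(2*3) = -1.1667
Imag part = 10.9087/(2*3) = 1.8181

-1.1667 ± 1.8181i


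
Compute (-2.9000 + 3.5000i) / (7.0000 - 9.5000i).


Conjugate of z2 = 7.0000 + 9.5000i
Numerator: (-2.9000 + 3.5000i)(7.0000 + 9.5000i) = -53.5500 - 3.0500i
Denominator: 7^2 + (-9.5)^2 = 139.25
Result = (-53.5500 - 3.0500i)/139.25

-0.3846 - 0.0219i


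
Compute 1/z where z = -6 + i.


|z|^2 = 36+1 = 37
1/z = (-6 - 1i)/37

1/z = -0.1622 - 0.0270i


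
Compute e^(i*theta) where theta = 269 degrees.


cos(269°) = -0.0175
sin(269°) = -0.9998

e^(i*269°) = -0.0175 - 0.9998i


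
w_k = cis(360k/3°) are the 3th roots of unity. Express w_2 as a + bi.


Angle = 360*2/3 = 240°
a = cos(240°) = -0.5000
b = sin(240°) = -0.8660

-0.5000 - 0.8660i


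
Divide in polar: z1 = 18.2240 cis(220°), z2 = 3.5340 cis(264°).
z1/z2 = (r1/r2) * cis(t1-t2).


r = 18.2240 / 3.5340 = 5.1568
theta = 220° - 264° = -44° = 316° (mod 360)

5.1568 cis(316°)


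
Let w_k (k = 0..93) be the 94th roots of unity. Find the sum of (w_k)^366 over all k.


The roots are w_k = w^k with w = e^(2*pi*i/94), and (w^k)^366 = (w^366)^k.
So S = 1 + u + u^2 + ... + u^(93) with u = w^366.
366 = 3*94 + 84, so 366 is not a multiple of 94: u = (w^94)^3 * w^84 = w^84 ≠ 1 (w is a primitive 94th root), while u^94 = (w^94)^366 = 1.
Geometric series: S = (1 - u^94)/(1 - u) = (1 - 1)/(1 - u) = 0

S = 0


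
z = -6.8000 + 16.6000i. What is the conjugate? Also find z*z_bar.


z_bar = -6.8000 - 16.6000i
z*z_bar = (-6.8)^2 + 16.6^2 = 46.24 + 275.56 = 321.8

z_bar = -6.8000 - 16.6000i, z*z_bar = 321.8


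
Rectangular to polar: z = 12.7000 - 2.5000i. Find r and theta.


r = sqrt(161.29+6.25) = sqrt(167.54) = 12.9437
theta = atan2(-2.5, 12.7) = -11.1363 degrees

r = 12.9437, theta = -11.1363 degrees


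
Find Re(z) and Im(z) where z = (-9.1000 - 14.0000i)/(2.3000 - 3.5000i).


Multiply by conjugate: (-9.1000 - 14.0000i)(2.3000 + 3.5000i) / (2.3^2 + (-3.5)^2)
Numerator real = -9.1*2.3 - (14)*(-3.5) = 28.07
Numerator imag = -14*2.3 - (-9.1)*(-3.5) = -64.05
Denominator = 17.54
Re(z) = 28.07/17.54 = 1.6003
Im(z) = -64.05/17.54 = -3.6517

Re(z) = 1.6003, Im(z) = -3.6517


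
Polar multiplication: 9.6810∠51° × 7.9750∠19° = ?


r = 9.6810 * 7.9750 = 77.2060
theta = 51° + 19° = 70° = 70° (mod 360)

77.2060 cis(70°)


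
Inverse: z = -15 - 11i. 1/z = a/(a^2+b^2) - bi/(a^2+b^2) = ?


|z|^2 = 225+121 = 346
1/z = (-15 + 11i)/346

1/z = -0.0434 + 0.0318i


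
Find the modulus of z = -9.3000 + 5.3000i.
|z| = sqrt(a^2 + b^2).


|z| = sqrt((-9.3)^2 + 5.3^2) = sqrt(86.49 + 28.09) = sqrt(114.58) = 10.7042

|z| = 10.7042


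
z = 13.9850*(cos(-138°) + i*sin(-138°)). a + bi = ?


a = 13.9850*cos(-138°) = 13.9850*(-0.743145) = -10.3929
b = 13.9850*sin(-138°) = 13.9850*(-0.66913) = -9.3578

-10.3929 - 9.3578i


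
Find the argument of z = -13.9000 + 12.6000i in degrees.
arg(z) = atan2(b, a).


Re = -13.9, Im = 12.6
arg = atan2(12.6, -13.9) = 137.8085 degrees

arg(z) = 137.8085 degrees


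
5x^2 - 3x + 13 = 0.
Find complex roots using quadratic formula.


disc = (-3)^2 - 4*5*13 = 9 - 260 = -251
sqrt(|disc|) = sqrt(251) = 15.8430
Real part = 3/(2*5) = 0.3000
Imag part = 15.8430/(2*5) = 1.5843

0.3000 ± 1.5843i


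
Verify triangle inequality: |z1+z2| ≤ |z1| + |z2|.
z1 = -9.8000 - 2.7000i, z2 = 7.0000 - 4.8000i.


|z1| = sqrt((-9.8)^2 + (-2.7)^2) = sqrt(103.33) = 10.1651
|z2| = sqrt(7^2 + (-4.8)^2) = sqrt(72.04) = 8.4876
z1+z2 = -2.8000 - 7.5000i
|z1+z2| = sqrt(64.09) = 8.0056
|z1|+|z2| = 10.1651 + 8.4876 = 18.6527

|z1+z2| = 8.0056 ≤ |z1|+|z2| = 18.6527 (verified)


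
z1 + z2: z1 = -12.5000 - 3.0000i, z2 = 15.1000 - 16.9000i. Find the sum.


Real: -12.5 + 15.1 = 2.6
Imag: -3 - 16.9 = -19.9

2.6000 - 19.9000i


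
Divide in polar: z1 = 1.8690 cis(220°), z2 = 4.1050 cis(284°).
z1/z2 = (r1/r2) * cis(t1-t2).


r = 1.8690 / 4.1050 = 0.4553
theta = 220° - 284° = -64° = 296° (mod 360)

0.4553 cis(296°)


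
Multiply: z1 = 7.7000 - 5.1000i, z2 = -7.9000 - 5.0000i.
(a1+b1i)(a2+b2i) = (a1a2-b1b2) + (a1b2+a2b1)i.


Real = 7.7*(-7.9) - (-5.1)*(-5) = -60.83 - 25.5 = -86.33
Imag = 7.7*(-5) - (7.9)*(-5.1) = -38.5 + 40.29 = 1.79

-86.3300 + 1.7900i


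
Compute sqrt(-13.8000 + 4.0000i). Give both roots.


|z| = sqrt(190.44+16) = 14.3680
sqrt((|z|+a)/2) = sqrt((14.3680+(-13.8))/2) = sqrt(0.2840) = 0.5329
sqrt((|z|-a)/2) = sqrt((14.3680-(-13.8))/2) = sqrt(14.0840) = 3.7529

±(0.5329 + 3.7529i) i.e. 0.5329 + 3.7529i and -0.5329 - 3.7529i


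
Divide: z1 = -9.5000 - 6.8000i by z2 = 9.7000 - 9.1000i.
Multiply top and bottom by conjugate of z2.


Conjugate of z2 = 9.7000 + 9.1000i
Numerator: (-9.5000 - 6.8000i)(9.7000 + 9.1000i) = -30.2700 - 152.4100i
Denominator: 9.7^2 + (-9.1)^2 = 176.9
Result = (-30.2700 - 152.4100i)/176.9

-0.1711 - 0.8616i


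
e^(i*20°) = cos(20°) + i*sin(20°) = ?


cos(20°) = 0.9397
sin(20°) = 0.3420

e^(i*20°) = 0.9397 + 0.3420i


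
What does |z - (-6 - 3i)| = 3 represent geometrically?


|z - z0| = r is a circle with center z0 and radius r.
Center = (-6, -3), radius = 3

Circle with center (-6, -3) and radius 3


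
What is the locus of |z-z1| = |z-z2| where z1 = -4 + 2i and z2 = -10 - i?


Equal distances means the locus is the perpendicular bisector of z1 and z2.
Midpoint = ((-4+(-10))/2, (2+(-1))/2) = (-7.0000, 0.5000)

Perpendicular bisector through (-7.0000, 0.5000)


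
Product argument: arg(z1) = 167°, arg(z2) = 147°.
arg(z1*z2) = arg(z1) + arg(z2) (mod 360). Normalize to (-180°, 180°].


arg(z1*z2) = 167° + 147° = 314°
Normalized to (-180°, 180°]: -46°

-46°


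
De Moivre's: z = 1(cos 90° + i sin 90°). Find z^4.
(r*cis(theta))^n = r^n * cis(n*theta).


r^4 = 1^4 = 1
n*theta = 4*90° = 360° = 0° (mod 360)
a = 1*cos(0°) = 1.0000
b = 1*sin(0°) = 0

1 cis(0°) = 1.0000 + 0i


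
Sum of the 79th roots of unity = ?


The sum of all 79th roots of unity is 0.
Geometric series: (1 - w^79)/(1 - w) = (1-1)/(1-w) = 0 since w^79 = 1, w ≠ 1.
Alternatively: coefficient of z^78 in z^79 - 1 is 0.

0


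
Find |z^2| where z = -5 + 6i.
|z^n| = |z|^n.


|z| = sqrt(25+36) = sqrt(61) = 7.8102
|z^2| = |z|^2 = (sqrt(61))^2 = 61

|z^2| = 61


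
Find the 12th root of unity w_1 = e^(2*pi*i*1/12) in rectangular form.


Angle = 360*1/12 = 30°
a = cos(30°) = 0.8660
b = sin(30°) = 0.5000

0.8660 + 0.5000i


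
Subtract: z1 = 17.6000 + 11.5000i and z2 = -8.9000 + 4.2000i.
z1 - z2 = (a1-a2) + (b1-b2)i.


Real: 17.6 + 8.9 = 26.5
Imag: 11.5 - 4.2 = 7.3

26.5000 + 7.3000i


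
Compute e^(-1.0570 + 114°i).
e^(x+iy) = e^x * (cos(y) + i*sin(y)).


e^-1.0570 = 0.3475
cos(114°) = -0.4067
sin(114°) = 0.91355
Real = 0.3475*(-0.4067) = -0.1413
Imag = 0.3475*0.91355 = 0.3175

-0.1413 + 0.3175i


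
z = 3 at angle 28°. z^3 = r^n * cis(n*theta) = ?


r^3 = 3^3 = 27
n*theta = 3*28° = 84° = 84° (mod 360)
a = 27*cos(84°) = 2.8223
b = 27*sin(84°) = 26.8521

27 cis(84°) = 2.8223 + 26.8521i


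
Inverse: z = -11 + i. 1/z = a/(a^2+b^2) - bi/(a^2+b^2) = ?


|z|^2 = 121+1 = 122
1/z = (-11 - 1i)/122

1/z = -0.0902 - 0.0082i


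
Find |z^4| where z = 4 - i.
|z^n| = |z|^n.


|z| = sqrt(16+1) = sqrt(17) = 4.1231
|z^4| = |z|^4 = (sqrt(17))^4 = 17^2 = 289

|z^4| = 289


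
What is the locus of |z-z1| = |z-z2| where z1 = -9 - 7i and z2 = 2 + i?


Equal distances means the locus is the perpendicular bisector of z1 and z2.
Midpoint = ((-9+2)/2, (-7+1)/2) = (-3.5000, -3.0000)

Perpendicular bisector through (-3.5000, -3.0000)


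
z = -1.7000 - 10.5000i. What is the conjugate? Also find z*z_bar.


z_bar = -1.7000 + 10.5000i
z*z_bar = (-1.7)^2 + (-10.5)^2 = 2.89 + 110.25 = 113.14

z_bar = -1.7000 + 10.5000i, z*z_bar = 113.14


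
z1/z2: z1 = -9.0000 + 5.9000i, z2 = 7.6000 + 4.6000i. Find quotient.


Conjugate of z2 = 7.6000 - 4.6000i
Numerator: (-9.0000 + 5.9000i)(7.6000 - 4.6000i) = -41.2600 + 86.2400i
Denominator: 7.6^2 + 4.6^2 = 78.92
Result = (-41.2600 + 86.2400i)/78.92

-0.5228 + 1.0928i


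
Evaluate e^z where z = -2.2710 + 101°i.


e^-2.2710 = 0.1032
cos(101°) = -0.1908
sin(101°) = 0.9816
Real = 0.1032*(-0.1908) = -0.0197
Imag = 0.1032*0.9816 = 0.1013

-0.0197 + 0.1013i


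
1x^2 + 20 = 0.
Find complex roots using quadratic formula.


disc = 0^2 - 4*1*20 = 0 - 80 = -80
sqrt(|disc|) = sqrt(80) = 8.9443
Real part = 0/(2*1) = 0
Imag part = 8.9443/(2*1) = 4.4721

0 ± 4.4721i


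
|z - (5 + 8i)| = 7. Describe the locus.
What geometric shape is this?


|z - z0| = r is a circle with center z0 and radius r.
Center = (5, 8), radius = 7

Circle with center (5, 8) and radius 7


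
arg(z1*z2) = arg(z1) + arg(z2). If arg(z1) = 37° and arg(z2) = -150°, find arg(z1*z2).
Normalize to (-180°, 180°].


arg(z1*z2) = 37° - 150° = -113°
Normalized to (-180°, 180°]: -113°

-113°


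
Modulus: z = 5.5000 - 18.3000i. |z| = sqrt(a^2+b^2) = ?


|z| = sqrt(5.5^2 + (-18.3)^2) = sqrt(30.25 + 334.89) = sqrt(365.14) = 19.1086

|z| = 19.1086


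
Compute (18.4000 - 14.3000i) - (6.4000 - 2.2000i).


Real: 18.4 - 6.4 = 12
Imag: -14.3 + 2.2 = -12.1

12.0000 - 12.1000i


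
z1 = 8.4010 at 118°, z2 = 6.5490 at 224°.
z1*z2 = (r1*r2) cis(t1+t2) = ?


r = 8.4010 * 6.5490 = 55.0181
theta = 118° + 224° = 342° = 342° (mod 360)

55.0181 cis(342°)


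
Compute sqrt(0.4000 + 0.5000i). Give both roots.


|z| = sqrt(0.16+0.25) = 0.6403
sqrt((|z|+a)/2) = sqrt((0.6403+0.4)/2) = sqrt(0.5202) = 0.7212
sqrt((|z|-a)/2) = sqrt((0.6403-0.4)/2) = sqrt(0.1202) = 0.3466

±(0.7212 + 0.3466i) i.e. 0.7212 + 0.3466i and -0.7212 - 0.3466i


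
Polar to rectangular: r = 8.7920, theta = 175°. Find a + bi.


a = 8.7920*cos(175°) = 8.7920*(-0.99619) = -8.7585
b = 8.7920*sin(175°) = 8.7920*0.08716 = 0.7663

-8.7585 + 0.7663i


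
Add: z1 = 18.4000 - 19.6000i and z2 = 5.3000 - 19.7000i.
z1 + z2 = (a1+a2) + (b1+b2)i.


Real: 18.4 + 5.3 = 23.7
Imag: -19.6 - 19.7 = -39.3

23.7000 - 39.3000i


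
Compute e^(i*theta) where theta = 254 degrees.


cos(254°) = -0.2756
sin(254°) = -0.9613

e^(i*254°) = -0.2756 - 0.9613i


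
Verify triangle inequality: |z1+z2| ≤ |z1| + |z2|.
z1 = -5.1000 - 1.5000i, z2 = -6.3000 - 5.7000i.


|z1| = sqrt((-5.1)^2 + (-1.5)^2) = sqrt(28.26) = 5.3160
|z2| = sqrt((-6.3)^2 + (-5.7)^2) = sqrt(72.18) = 8.4959
z1+z2 = -11.4000 - 7.2000i
|z1+z2| = sqrt(181.8) = 13.4833
|z1|+|z2| = 5.3160 + 8.4959 = 13.8119

|z1+z2| = 13.4833 ≤ |z1|+|z2| = 13.8119 (verified)


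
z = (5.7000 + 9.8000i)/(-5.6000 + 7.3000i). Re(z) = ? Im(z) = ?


Multiply by conjugate: (5.7000 + 9.8000i)(-5.6000 - 7.3000i) / ((-5.6)^2 + 7.3^2)
Numerator real = 5.7*(-5.6) + 9.8*7.3 = 39.62
Numerator imag = 9.8*(-5.6) - 5.7*7.3 = -96.49
Denominator = 84.65
Re(z) = 39.62/84.65 = 0.4680
Im(z) = -96.49/84.65 = -1.1399

Re(z) = 0.4680, Im(z) = -1.1399


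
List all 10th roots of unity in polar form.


The 10th roots of unity are cis(360k/10°) for k=0..9
Angle step = 360/10 = 36°
Primitive root: cis(36°)
Primitive root = 0.8090 + 0.5878i

10 roots at angles: 0°, 36°, 72°, 108°, 144°, 180°, 216°, 252°, 288°, 324°


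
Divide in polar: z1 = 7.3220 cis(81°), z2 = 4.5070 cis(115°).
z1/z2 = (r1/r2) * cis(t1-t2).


r = 7.3220 / 4.5070 = 1.6246
theta = 81° - 115° = -34° = 326° (mod 360)

1.6246 cis(326°)


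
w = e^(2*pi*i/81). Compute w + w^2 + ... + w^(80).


With w = e^(2*pi*i/81), all 81 of the 81th roots of unity w^0 = 1, w, ..., w^(80) sum to 0: 1 + w + ... + w^(80) = (1 - w^81)/(1 - w) = 0 since w^81 = 1, w ≠ 1.
Removing the root 1: w + w^2 + ... + w^(80) = 0 - 1 = -1

Sum = -1


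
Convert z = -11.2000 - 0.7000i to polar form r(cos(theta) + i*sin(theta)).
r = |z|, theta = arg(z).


r = sqrt(125.44+0.49) = sqrt(125.93) = 11.2219
theta = atan2(-0.7, -11.2) = -176.4237 degrees

r = 11.2219, theta = -176.4237 degrees


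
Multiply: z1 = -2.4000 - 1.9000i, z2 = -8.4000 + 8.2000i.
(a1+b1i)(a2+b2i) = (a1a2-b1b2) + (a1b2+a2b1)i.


Real = -2.4*(-8.4) - (-1.9)*8.2 = 20.16 - (-15.58) = 35.74
Imag = -2.4*8.2 - (8.4)*(-1.9) = -19.68 + 15.96 = -3.72

35.7400 - 3.7200i


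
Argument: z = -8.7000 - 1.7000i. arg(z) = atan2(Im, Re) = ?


Re = -8.7, Im = -1.7
arg = atan2(-1.7, -8.7) = -168.9436 degrees

arg(z) = -168.9436 degrees


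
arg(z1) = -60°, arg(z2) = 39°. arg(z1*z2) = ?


arg(z1*z2) = -60° + 39° = -21°
Normalized to (-180°, 180°]: -21°

-21°


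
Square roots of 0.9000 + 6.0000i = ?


|z| = sqrt(0.81+36) = 6.0671
sqrt((|z|+a)/2) = sqrt((6.0671+0.9)/2) = sqrt(3.4836) = 1.8664
sqrt((|z|-a)/2) = sqrt((6.0671-0.9)/2) = sqrt(2.5836) = 1.6073

±(1.8664 + 1.6073i) i.e. 1.8664 + 1.6073i and -1.8664 - 1.6073i


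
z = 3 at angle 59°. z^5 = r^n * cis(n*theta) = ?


r^5 = 3^5 = 243
n*theta = 5*59° = 295° = 295° (mod 360)
a = 243*cos(295°) = 102.6962
b = 243*sin(295°) = -220.2328

243 cis(295°) = 102.6962 - 220.2328i


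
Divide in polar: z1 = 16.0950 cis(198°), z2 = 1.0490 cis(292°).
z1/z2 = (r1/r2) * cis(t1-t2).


r = 16.0950 / 1.0490 = 15.3432
theta = 198° - 292° = -94° = 266° (mod 360)

15.3432 cis(266°)


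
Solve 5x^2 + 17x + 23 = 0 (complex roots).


disc = 17^2 - 4*5*23 = 289 - 460 = -171
sqrt(|disc|) = sqrt(171) = 13.0767
Real part = -17/(2*5) = -1.7000
Imag part = 13.0767/(2*5) = 1.3077

-1.7000 ± 1.3077i


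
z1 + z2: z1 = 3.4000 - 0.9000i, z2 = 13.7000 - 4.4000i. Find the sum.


Real: 3.4 + 13.7 = 17.1
Imag: -0.9 - 4.4 = -5.3

17.1000 - 5.3000i


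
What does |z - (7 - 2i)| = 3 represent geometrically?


|z - z0| = r is a circle with center z0 and radius r.
Center = (7, -2), radius = 3

Circle with center (7, -2) and radius 3


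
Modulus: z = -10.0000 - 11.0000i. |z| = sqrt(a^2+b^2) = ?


|z| = sqrt((-10)^2 + (-11)^2) = sqrt(100 + 121) = sqrt(221) = 14.8661

|z| = 14.8661


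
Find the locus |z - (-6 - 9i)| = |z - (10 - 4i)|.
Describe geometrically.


Equal distances means the locus is the perpendicular bisector of z1 and z2.
Midpoint = ((-6+10)/2, (-9+(-4))/2) = (2.0000, -6.5000)

Perpendicular bisector through (2.0000, -6.5000)


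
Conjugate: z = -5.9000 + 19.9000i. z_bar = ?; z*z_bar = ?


z_bar = -5.9000 - 19.9000i
z*z_bar = (-5.9)^2 + 19.9^2 = 34.81 + 396.01 = 430.82

z_bar = -5.9000 - 19.9000i, z*z_bar = 430.82


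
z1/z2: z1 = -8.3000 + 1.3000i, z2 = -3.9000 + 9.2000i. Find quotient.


Conjugate of z2 = -3.9000 - 9.2000i
Numerator: (-8.3000 + 1.3000i)(-3.9000 - 9.2000i) = 44.3300 + 71.2900i
Denominator: (-3.9)^2 + 9.2^2 = 99.85
Result = (44.3300 + 71.2900i)/99.85

0.4440 + 0.7140i


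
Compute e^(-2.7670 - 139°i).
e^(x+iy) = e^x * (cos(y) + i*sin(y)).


e^-2.7670 = 0.06285
cos(-139°) = -0.7547
sin(-139°) = -0.6561
Real = 0.06285*(-0.7547) = -0.0474
Imag = 0.06285*(-0.6561) = -0.0412

-0.0474 - 0.0412i


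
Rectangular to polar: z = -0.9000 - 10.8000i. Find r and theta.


r = sqrt(0.81+116.64) = sqrt(117.45) = 10.8374
theta = atan2(-10.8, -0.9) = -94.7636 degrees

r = 10.8374, theta = -94.7636 degrees


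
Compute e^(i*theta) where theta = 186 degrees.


cos(186°) = -0.9945
sin(186°) = -0.1045

e^(i*186°) = -0.9945 - 0.1045i


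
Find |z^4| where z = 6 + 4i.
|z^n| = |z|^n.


|z| = sqrt(36+16) = sqrt(52) = 7.2111
|z^4| = |z|^4 = (sqrt(52))^4 = 52^2 = 2704

|z^4| = 2704


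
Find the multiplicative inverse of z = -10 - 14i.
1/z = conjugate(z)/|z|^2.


|z|^2 = 100+196 = 296
1/z = (-10 + 14i)/296

1/z = -0.0338 + 0.0473i


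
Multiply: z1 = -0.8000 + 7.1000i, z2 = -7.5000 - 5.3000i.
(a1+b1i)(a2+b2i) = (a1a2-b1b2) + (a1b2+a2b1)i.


Real = -0.8*(-7.5) - 7.1*(-5.3) = 6 - (-37.63) = 43.63
Imag = -0.8*(-5.3) - (7.5)*7.1 = 4.24 - (53.25) = -49.01

43.6300 - 49.0100i


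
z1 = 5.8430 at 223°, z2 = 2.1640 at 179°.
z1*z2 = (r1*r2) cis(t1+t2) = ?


r = 5.8430 * 2.1640 = 12.6443
theta = 223° + 179° = 402° = 42° (mod 360)

12.6443 cis(42°)


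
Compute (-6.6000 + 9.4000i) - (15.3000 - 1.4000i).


Real: -6.6 - 15.3 = -21.9
Imag: 9.4 + 1.4 = 10.8

-21.9000 + 10.8000i


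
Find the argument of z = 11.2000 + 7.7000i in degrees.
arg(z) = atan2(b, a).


Re = 11.2, Im = 7.7
arg = atan2(7.7, 11.2) = 34.5085 degrees

arg(z) = 34.5085 degrees


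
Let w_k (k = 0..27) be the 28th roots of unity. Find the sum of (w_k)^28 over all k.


The roots are w_k = w^k with w = e^(2*pi*i/28), and (w^k)^28 = (w^28)^k.
So S = 1 + u + u^2 + ... + u^(27) with u = w^28.
28 = 1*28 + 0, so 28 is a multiple of 28 and u = (w^28)^1 = 1.
Every one of the 28 terms equals 1: S = 28

S = 28


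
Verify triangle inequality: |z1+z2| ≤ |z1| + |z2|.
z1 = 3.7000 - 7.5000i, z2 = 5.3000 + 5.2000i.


|z1| = sqrt(3.7^2 + (-7.5)^2) = sqrt(69.94) = 8.3630
|z2| = sqrt(5.3^2 + 5.2^2) = sqrt(55.13) = 7.4250
z1+z2 = 9.0000 - 2.3000i
|z1+z2| = sqrt(86.29) = 9.2892
|z1|+|z2| = 8.3630 + 7.4250 = 15.7880

|z1+z2| = 9.2892 ≤ |z1|+|z2| = 15.7880 (verified)


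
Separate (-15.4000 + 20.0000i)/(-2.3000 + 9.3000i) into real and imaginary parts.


Multiply by conjugate: (-15.4000 + 20.0000i)(-2.3000 - 9.3000i) / ((-2.3)^2 + 9.3^2)
Numerator real = -15.4*(-2.3) + 20*9.3 = 221.42
Numerator imag = 20*(-2.3) - (-15.4)*9.3 = 97.22
Denominator = 91.78
Re(z) = 221.42/91.78 = 2.4125
Im(z) = 97.22/91.78 = 1.0593

Re(z) = 2.4125, Im(z) = 1.0593


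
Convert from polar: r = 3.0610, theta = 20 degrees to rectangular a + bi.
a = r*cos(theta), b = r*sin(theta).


a = 3.0610*cos(20°) = 3.0610*0.9397 = 2.8764
b = 3.0610*sin(20°) = 3.0610*0.342 = 1.0469

2.8764 + 1.0469i


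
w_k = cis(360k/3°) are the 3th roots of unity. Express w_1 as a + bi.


Angle = 360*1/3 = 120°
a = cos(120°) = -0.5000
b = sin(120°) = 0.8660

-0.5000 + 0.8660i


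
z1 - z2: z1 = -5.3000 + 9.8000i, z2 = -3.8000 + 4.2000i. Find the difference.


Real: -5.3 + 3.8 = -1.5
Imag: 9.8 - 4.2 = 5.6

-1.5000 + 5.6000i


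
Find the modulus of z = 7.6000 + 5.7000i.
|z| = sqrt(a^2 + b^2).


|z| = sqrt(7.6^2 + 5.7^2) = sqrt(57.76 + 32.49) = sqrt(90.25) = 9.5000

|z| = 9.5000


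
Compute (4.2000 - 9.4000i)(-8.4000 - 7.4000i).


Real = 4.2*(-8.4) - (-9.4)*(-7.4) = -35.28 - 69.56 = -104.84
Imag = 4.2*(-7.4) - (8.4)*(-9.4) = -31.08 + 78.96 = 47.88

-104.8400 + 47.8800i


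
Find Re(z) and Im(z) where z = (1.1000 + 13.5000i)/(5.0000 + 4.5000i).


Multiply by conjugate: (1.1000 + 13.5000i)(5.0000 - 4.5000i) / (5^2 + 4.5^2)
Numerator real = 1.1*5 + 13.5*4.5 = 66.25
Numerator imag = 13.5*5 - 1.1*4.5 = 62.55
Denominator = 45.25
Re(z) = 66.25/45.25 = 1.4641
Im(z) = 62.55/45.25 = 1.3823

Re(z) = 1.4641, Im(z) = 1.3823


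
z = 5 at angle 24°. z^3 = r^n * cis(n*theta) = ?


r^3 = 5^3 = 125
n*theta = 3*24° = 72° = 72° (mod 360)
a = 125*cos(72°) = 38.6271
b = 125*sin(72°) = 118.8821

125 cis(72°) = 38.6271 + 118.8821i


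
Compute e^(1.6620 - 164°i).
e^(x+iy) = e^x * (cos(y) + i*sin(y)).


e^1.6620 = 5.2698
cos(-164°) = -0.961262
sin(-164°) = -0.27564
Real = 5.2698*(-0.961262) = -5.0657
Imag = 5.2698*(-0.27564) = -1.4526

-5.0657 - 1.4526i


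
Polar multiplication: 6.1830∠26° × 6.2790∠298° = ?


r = 6.1830 * 6.2790 = 38.8231
theta = 26° + 298° = 324° = 324° (mod 360)

38.8231 cis(324°)


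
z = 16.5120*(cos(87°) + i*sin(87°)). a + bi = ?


a = 16.5120*cos(87°) = 16.5120*0.05234 = 0.8642
b = 16.5120*sin(87°) = 16.5120*0.99863 = 16.4894

0.8642 + 16.4894i


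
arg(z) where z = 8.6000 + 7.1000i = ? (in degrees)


Re = 8.6, Im = 7.1
arg = atan2(7.1, 8.6) = 39.5424 degrees

arg(z) = 39.5424 degrees


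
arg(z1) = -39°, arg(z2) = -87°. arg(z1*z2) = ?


arg(z1*z2) = -39° - 87° = -126°
Normalized to (-180°, 180°]: -126°

-126°


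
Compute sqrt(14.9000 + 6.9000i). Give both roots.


|z| = sqrt(222.01+47.61) = 16.4201
sqrt((|z|+a)/2) = sqrt((16.4201+14.9)/2) = sqrt(15.6601) = 3.9573
sqrt((|z|-a)/2) = sqrt((16.4201-14.9)/2) = sqrt(0.7601) = 0.8718

±(3.9573 + 0.8718i) i.e. 3.9573 + 0.8718i and -3.9573 - 0.8718i


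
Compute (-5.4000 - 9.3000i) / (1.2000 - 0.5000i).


Conjugate of z2 = 1.2000 + 0.5000i
Numerator: (-5.4000 - 9.3000i)(1.2000 + 0.5000i) = -1.8300 - 13.8600i
Denominator: 1.2^2 + (-0.5)^2 = 1.69
Result = (-1.8300 - 13.8600i)/1.69

-1.0828 - 8.2012i


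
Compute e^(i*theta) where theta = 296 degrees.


cos(296°) = 0.4384
sin(296°) = -0.8988

e^(i*296°) = 0.4384 - 0.8988i


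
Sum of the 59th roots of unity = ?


The sum of all 59th roots of unity is 0.
Geometric series: (1 - w^59)/(1 - w) = (1-1)/(1-w) = 0 since w^59 = 1, w ≠ 1.
Alternatively: coefficient of z^58 in z^59 - 1 is 0.

0


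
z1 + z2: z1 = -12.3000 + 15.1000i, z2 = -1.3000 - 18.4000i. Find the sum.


Real: -12.3 - 1.3 = -13.6
Imag: 15.1 - 18.4 = -3.3

-13.6000 - 3.3000i


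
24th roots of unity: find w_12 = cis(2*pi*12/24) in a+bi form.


Angle = 360*12/24 = 180°
a = cos(180°) = -1.0000
b = sin(180°) = 0

-1.0000 + 0i


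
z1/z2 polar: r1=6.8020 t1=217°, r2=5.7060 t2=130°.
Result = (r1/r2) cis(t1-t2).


r = 6.8020 / 5.7060 = 1.1921
theta = 217° - 130° = 87° = 87° (mod 360)

1.1921 cis(87°)


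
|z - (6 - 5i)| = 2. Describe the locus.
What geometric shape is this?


|z - z0| = r is a circle with center z0 and radius r.
Center = (6, -5), radius = 2

Circle with center (6, -5) and radius 2


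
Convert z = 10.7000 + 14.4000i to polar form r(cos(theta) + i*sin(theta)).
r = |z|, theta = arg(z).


r = sqrt(114.49+207.36) = sqrt(321.85) = 17.9402
theta = atan2(14.4, 10.7) = 53.3856 degrees

r = 17.9402, theta = 53.3856 degrees


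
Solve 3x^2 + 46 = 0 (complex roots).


disc = 0^2 - 4*3*46 = 0 - 552 = -552
sqrt(|disc|) = sqrt(552) = 23.4947
Real part = 0/(2*3) = 0
Imag part = 23.4947/(2*3) = 3.9158

0 ± 3.9158i


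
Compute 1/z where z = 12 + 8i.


|z|^2 = 144+64 = 208
1/z = (12 - 8i)/208

1/z = 0.0577 - 0.0385i


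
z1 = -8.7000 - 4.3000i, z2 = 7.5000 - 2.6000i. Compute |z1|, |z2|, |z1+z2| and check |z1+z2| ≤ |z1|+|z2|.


|z1| = sqrt((-8.7)^2 + (-4.3)^2) = sqrt(94.18) = 9.7046
|z2| = sqrt(7.5^2 + (-2.6)^2) = sqrt(63.01) = 7.9379
z1+z2 = -1.2000 - 6.9000i
|z1+z2| = sqrt(49.05) = 7.0036
|z1|+|z2| = 9.7046 + 7.9379 = 17.6425

|z1+z2| = 7.0036 ≤ |z1|+|z2| = 17.6425 (verified)


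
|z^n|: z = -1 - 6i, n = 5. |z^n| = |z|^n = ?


|z| = sqrt(1+36) = sqrt(37) = 6.0828
|z^5| = |z|^5 = (sqrt(37))^5 = 37^2 * sqrt(37) = 1369*sqrt(37)

|z^5| = 1369*sqrt(37) ≈ 8327.3019


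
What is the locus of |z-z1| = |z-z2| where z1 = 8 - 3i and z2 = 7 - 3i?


Equal distances means the locus is the perpendicular bisector of z1 and z2.
Midpoint = ((8+7)/2, (-3+(-3))/2) = (7.5000, -3.0000)

Perpendicular bisector through (7.5000, -3.0000)


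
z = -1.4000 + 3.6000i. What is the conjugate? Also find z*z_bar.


z_bar = -1.4000 - 3.6000i
z*z_bar = (-1.4)^2 + 3.6^2 = 1.96 + 12.96 = 14.92

z_bar = -1.4000 - 3.6000i, z*z_bar = 14.92


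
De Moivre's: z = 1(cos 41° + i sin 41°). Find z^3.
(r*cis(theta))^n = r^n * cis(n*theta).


r^3 = 1^3 = 1
n*theta = 3*41° = 123° = 123° (mod 360)
a = 1*cos(123°) = -0.5446
b = 1*sin(123°) = 0.8387

1 cis(123°) = -0.5446 + 0.8387i


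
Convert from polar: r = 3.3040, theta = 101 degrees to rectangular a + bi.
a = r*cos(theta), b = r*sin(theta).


a = 3.3040*cos(101°) = 3.3040*(-0.1908) = -0.6304
b = 3.3040*sin(101°) = 3.3040*0.98163 = 3.2433

-0.6304 + 3.2433i


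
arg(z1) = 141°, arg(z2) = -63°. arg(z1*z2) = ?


arg(z1*z2) = 141° - 63° = 78°
Normalized to (-180°, 180°]: 78°

78°


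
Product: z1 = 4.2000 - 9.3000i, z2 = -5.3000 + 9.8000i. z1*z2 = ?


Real = 4.2*(-5.3) - (-9.3)*9.8 = -22.26 - (-91.14) = 68.88
Imag = 4.2*9.8 - (5.3)*(-9.3) = 41.16 + 49.29 = 90.45

68.8800 + 90.4500i


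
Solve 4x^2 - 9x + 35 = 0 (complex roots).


disc = (-9)^2 - 4*4*35 = 81 - 560 = -479
sqrt(|disc|) = sqrt(479) = 21.8861
Real part = 9/(2*4) = 1.1250
Imag part = 21.8861/(2*4) = 2.7358

1.1250 ± 2.7358i


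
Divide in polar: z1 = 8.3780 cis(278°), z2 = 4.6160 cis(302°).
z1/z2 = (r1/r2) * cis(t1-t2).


r = 8.3780 / 4.6160 = 1.8150
theta = 278° - 302° = -24° = 336° (mod 360)

1.8150 cis(336°)


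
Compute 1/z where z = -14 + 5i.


|z|^2 = 196+25 = 221
1/z = (-14 - 5i)/221

1/z = -0.0633 - 0.0226i


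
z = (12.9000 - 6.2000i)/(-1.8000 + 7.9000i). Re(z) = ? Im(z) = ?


Multiply by conjugate: (12.9000 - 6.2000i)(-1.8000 - 7.9000i) / ((-1.8)^2 + 7.9^2)
Numerator real = 12.9*(-1.8) - (6.2)*7.9 = -72.2
Numerator imag = -6.2*(-1.8) - 12.9*7.9 = -90.75
Denominator = 65.65
Re(z) = -72.2/65.65 = -1.0998
Im(z) = -90.75/65.65 = -1.3823

Re(z) = -1.0998, Im(z) = -1.3823


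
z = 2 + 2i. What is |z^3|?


|z| = sqrt(4+4) = sqrt(8) = 2.8284
|z^3| = |z|^3 = (sqrt(8))^3 = 8*sqrt(8)

|z^3| = 8*sqrt(8) ≈ 22.6274


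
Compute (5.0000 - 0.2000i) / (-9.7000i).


Conjugate of z2 = 9.7000i
Numerator: (5.0000 - 0.2000i)(9.7000i) = 1.9400 + 48.5000i
Denominator: 0^2 + (-9.7)^2 = 94.09
Result = (1.9400 + 48.5000i)/94.09

0.0206 + 0.5155i


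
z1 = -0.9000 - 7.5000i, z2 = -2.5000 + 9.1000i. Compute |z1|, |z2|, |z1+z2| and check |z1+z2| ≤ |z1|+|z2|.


|z1| = sqrt((-0.9)^2 + (-7.5)^2) = sqrt(57.06) = 7.5538
|z2| = sqrt((-2.5)^2 + 9.1^2) = sqrt(89.06) = 9.4372
z1+z2 = -3.4000 + 1.6000i
|z1+z2| = sqrt(14.12) = 3.7577
|z1|+|z2| = 7.5538 + 9.4372 = 16.9910

|z1+z2| = 3.7577 ≤ |z1|+|z2| = 16.9910 (verified)


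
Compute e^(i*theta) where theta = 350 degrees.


cos(350°) = 0.9848
sin(350°) = -0.1736

e^(i*350°) = 0.9848 - 0.1736i


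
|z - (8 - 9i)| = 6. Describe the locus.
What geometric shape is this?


|z - z0| = r is a circle with center z0 and radius r.
Center = (8, -9), radius = 6

Circle with center (8, -9) and radius 6


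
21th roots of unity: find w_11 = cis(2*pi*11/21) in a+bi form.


Angle = 360*11/21 = 188.5714°
a = cos(188.5714°) = -0.9888
b = sin(188.5714°) = -0.1490

-0.9888 - 0.1490i


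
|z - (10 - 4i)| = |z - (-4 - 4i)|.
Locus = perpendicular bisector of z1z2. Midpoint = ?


Equal distances means the locus is the perpendicular bisector of z1 and z2.
Midpoint = ((10+(-4))/2, (-4+(-4))/2) = (3.0000, -4.0000)

Perpendicular bisector through (3.0000, -4.0000)


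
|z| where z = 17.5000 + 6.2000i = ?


|z| = sqrt(17.5^2 + 6.2^2) = sqrt(306.25 + 38.44) = sqrt(344.69) = 18.5658

|z| = 18.5658


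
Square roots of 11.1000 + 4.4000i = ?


|z| = sqrt(123.21+19.36) = 11.9403
sqrt((|z|+a)/2) = sqrt((11.9403+11.1)/2) = sqrt(11.5201) = 3.3941
sqrt((|z|-a)/2) = sqrt((11.9403-11.1)/2) = sqrt(0.4201) = 0.6482

±(3.3941 + 0.6482i) i.e. 3.3941 + 0.6482i and -3.3941 - 0.6482i


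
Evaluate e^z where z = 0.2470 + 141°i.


e^0.2470 = 1.2802
cos(141°) = -0.77715
sin(141°) = 0.6293
Real = 1.2802*(-0.77715) = -0.9949
Imag = 1.2802*0.6293 = 0.8056

-0.9949 + 0.8056i


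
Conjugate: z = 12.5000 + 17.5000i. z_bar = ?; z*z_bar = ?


z_bar = 12.5000 - 17.5000i
z*z_bar = 12.5^2 + 17.5^2 = 156.25 + 306.25 = 462.5

z_bar = 12.5000 - 17.5000i, z*z_bar = 462.5


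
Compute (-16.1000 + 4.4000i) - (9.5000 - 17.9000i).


Real: -16.1 - 9.5 = -25.6
Imag: 4.4 + 17.9 = 22.3

-25.6000 + 22.3000i


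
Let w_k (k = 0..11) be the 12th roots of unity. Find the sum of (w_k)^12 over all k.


The roots are w_k = w^k with w = e^(2*pi*i/12), and (w^k)^12 = (w^12)^k.
So S = 1 + u + u^2 + ... + u^(11) with u = w^12.
12 = 1*12 + 0, so 12 is a multiple of 12 and u = (w^12)^1 = 1.
Every one of the 12 terms equals 1: S = 12

S = 12


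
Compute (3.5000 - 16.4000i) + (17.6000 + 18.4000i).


Real: 3.5 + 17.6 = 21.1
Imag: -16.4 + 18.4 = 2

21.1000 + 2.0000i


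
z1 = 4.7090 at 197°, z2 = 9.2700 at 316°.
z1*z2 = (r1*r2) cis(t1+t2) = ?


r = 4.7090 * 9.2700 = 43.6524
theta = 197° + 316° = 513° = 153° (mod 360)

43.6524 cis(153°)


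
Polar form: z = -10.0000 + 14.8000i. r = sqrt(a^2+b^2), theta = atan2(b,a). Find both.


r = sqrt(100+219.04) = sqrt(319.04) = 17.8617
theta = atan2(14.8, -10) = 124.0459 degrees

r = 17.8617, theta = 124.0459 degrees


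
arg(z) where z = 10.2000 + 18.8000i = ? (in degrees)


Re = 10.2, Im = 18.8
arg = atan2(18.8, 10.2) = 61.5178 degrees

arg(z) = 61.5178 degrees


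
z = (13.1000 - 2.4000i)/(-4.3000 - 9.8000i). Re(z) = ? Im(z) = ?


Multiply by conjugate: (13.1000 - 2.4000i)(-4.3000 + 9.8000i) / ((-4.3)^2 + (-9.8)^2)
Numerator real = 13.1*(-4.3) - (2.4)*(-9.8) = -32.81
Numerator imag = -2.4*(-4.3) - 13.1*(-9.8) = 138.7
Denominator = 114.53
Re(z) = -32.81/114.53 = -0.2865
Im(z) = 138.7/114.53 = 1.2110

Re(z) = -0.2865, Im(z) = 1.2110


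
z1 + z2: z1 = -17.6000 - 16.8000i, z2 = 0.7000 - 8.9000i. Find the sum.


Real: -17.6 + 0.7 = -16.9
Imag: -16.8 - 8.9 = -25.7

-16.9000 - 25.7000i


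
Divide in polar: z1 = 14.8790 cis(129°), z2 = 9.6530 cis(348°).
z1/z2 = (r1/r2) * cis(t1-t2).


r = 14.8790 / 9.6530 = 1.5414
theta = 129° - 348° = -219° = 141° (mod 360)

1.5414 cis(141°)


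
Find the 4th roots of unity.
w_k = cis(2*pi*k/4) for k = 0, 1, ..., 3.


The 4th roots of unity are cis(360k/4°) for k=0..3
Angle step = 360/4 = 90°
Primitive root: cis(90°)
Primitive root = 0 + 1.0000i

4 roots at angles: 0°, 90°, 180°, 270°


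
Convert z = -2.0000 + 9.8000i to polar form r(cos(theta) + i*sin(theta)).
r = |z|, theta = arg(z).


r = sqrt(4+96.04) = sqrt(100.04) = 10.0020
theta = atan2(9.8, -2) = 101.5346 degrees

r = 10.0020, theta = 101.5346 degrees


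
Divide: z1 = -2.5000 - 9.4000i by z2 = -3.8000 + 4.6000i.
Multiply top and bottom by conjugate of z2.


Conjugate of z2 = -3.8000 - 4.6000i
Numerator: (-2.5000 - 9.4000i)(-3.8000 - 4.6000i) = -33.7400 + 47.2200i
Denominator: (-3.8)^2 + 4.6^2 = 35.6
Result = (-33.7400 + 47.2200i)/35.6

-0.9478 + 1.3264i


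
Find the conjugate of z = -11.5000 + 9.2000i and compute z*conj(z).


z_bar = -11.5000 - 9.2000i
z*z_bar = (-11.5)^2 + 9.2^2 = 132.25 + 84.64 = 216.89

z_bar = -11.5000 - 9.2000i, z*z_bar = 216.89


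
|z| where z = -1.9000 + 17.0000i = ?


|z| = sqrt((-1.9)^2 + 17^2) = sqrt(3.61 + 289) = sqrt(292.61) = 17.1058

|z| = 17.1058


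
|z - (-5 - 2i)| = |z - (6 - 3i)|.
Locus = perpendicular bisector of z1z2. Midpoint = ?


Equal distances means the locus is the perpendicular bisector of z1 and z2.
Midpoint = ((-5+6)/2, (-2+(-3))/2) = (0.5000, -2.5000)

Perpendicular bisector through (0.5000, -2.5000)
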